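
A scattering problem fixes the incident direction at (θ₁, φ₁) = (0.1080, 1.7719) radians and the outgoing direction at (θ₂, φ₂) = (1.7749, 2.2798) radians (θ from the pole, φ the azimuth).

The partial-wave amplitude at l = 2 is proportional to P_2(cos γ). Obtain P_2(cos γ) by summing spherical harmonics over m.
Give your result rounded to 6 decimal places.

-0.482087

Summing Y*_{l m}(θ₁,φ₁)·Y_{l m}(θ₂,φ₂) over m ∈ [−2, 2]; prefactor 4π/(2·2+1) = 2.513274:
  term(m=-2) = 0.00088 - 0.00141j   from Y*(Ω₁)=-0.00413 - 0.00176j, Y(Ω₂)=-0.05637 + 0.36609j
  term(m=-1) = -0.01109 + 0.00617j   from Y*(Ω₁)=-0.01654 + 0.08112j, Y(Ω₂)=0.09983 + 0.11638j
  term(m=+0) = -0.17138 + 0.00000j   from Y*(Ω₁)=0.61979 + 0.00000j, Y(Ω₂)=-0.27652 + 0.00000j
  term(m=+1) = -0.01109 - 0.00617j   from Y*(Ω₁)=0.01654 + 0.08112j, Y(Ω₂)=-0.09983 + 0.11638j
  term(m=+2) = 0.00088 + 0.00141j   from Y*(Ω₁)=-0.00413 + 0.00176j, Y(Ω₂)=-0.05637 - 0.36609j
Σ over m = -0.19182 + 0.00000j; ×(4π/5) → -0.48209 + 0.00000j. Real part: -0.482087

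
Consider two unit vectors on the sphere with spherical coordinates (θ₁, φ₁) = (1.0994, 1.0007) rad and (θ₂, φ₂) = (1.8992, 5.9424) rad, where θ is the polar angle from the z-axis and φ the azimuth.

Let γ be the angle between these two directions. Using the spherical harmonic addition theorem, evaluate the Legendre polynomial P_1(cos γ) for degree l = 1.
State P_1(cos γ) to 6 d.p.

Addition theorem: P_1(cos γ) = (4π/3) Σ_m Y*_{lm}(Ω₁) Y_{lm}(Ω₂), m = −1…1:
  term(m=-1) = 0.02288 + 0.09803j   from Y*(Ω₁)=0.16613 + 0.25913j, Y(Ω₂)=0.30822 + 0.10930j
  term(m=+0) = -0.03497 + 0.00000j   from Y*(Ω₁)=0.22189 + 0.00000j, Y(Ω₂)=-0.15759 + 0.00000j
  term(m=+1) = 0.02288 - 0.09803j   from Y*(Ω₁)=-0.16613 + 0.25913j, Y(Ω₂)=-0.30822 + 0.10930j
Total Σ_m = 0.01080 + 0.00000j. Multiply by 4.188790: 0.04522 + 0.00000j. P_1(cos γ) = 0.045221

0.045221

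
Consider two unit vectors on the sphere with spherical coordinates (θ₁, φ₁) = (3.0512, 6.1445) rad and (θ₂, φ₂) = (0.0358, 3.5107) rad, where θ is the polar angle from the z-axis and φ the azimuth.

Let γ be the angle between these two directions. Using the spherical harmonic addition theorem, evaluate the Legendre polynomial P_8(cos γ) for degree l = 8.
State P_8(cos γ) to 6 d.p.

0.932817

Summing Y*_{l m}(θ₁,φ₁)·Y_{l m}(θ₂,φ₂) over m ∈ [−8, 8]; prefactor 4π/(2·8+1) = 0.739198:
  [-8]  conj(Y_{8,-8})(Ω₁) = 0.00000 - 0.00000j ; Y_{8,-8}(Ω₂) = -0.00000 - 0.00000j ; Δ = -0.00000 + 0.00000j
  [-7]  conj(Y_{8,-7})(Ω₁) = -0.00000 + 0.00000j ; Y_{8,-7}(Ω₂) = 0.00000 + 0.00000j ; Δ = -0.00000 + 0.00000j
  [-6]  conj(Y_{8,-6})(Ω₁) = 0.00000 - 0.00000j ; Y_{8,-6}(Ω₂) = -0.00000 - 0.00000j ; Δ = -0.00000 - 0.00000j
  [-5]  conj(Y_{8,-5})(Ω₁) = -0.00004 + 0.00004j ; Y_{8,-5}(Ω₂) = 0.00000 + 0.00000j ; Δ = -0.00000 - 0.00000j
  [-4]  conj(Y_{8,-4})(Ω₁) = 0.00075 - 0.00046j ; Y_{8,-4}(Ω₂) = 0.00000 - 0.00002j ; Δ = -0.00000 - 0.00000j
  [-3]  conj(Y_{8,-3})(Ω₁) = -0.00912 + 0.00403j ; Y_{8,-3}(Ω₂) = -0.00029 + 0.00057j ; Δ = 0.00000 - 0.00001j
  [-2]  conj(Y_{8,-2})(Ω₁) = 0.07731 - 0.02201j ; Y_{8,-2}(Ω₂) = 0.00971 - 0.00884j ; Δ = 0.00056 - 0.00090j
  [-1]  conj(Y_{8,-1})(Ω₁) = -0.41035 + 0.05728j ; Y_{8,-1}(Ω₂) = -0.16289 + 0.06301j ; Δ = 0.06323 - 0.03519j
  [+0]  conj(Y_{8,0})(Ω₁) = 0.99818 + 0.00000j ; Y_{8,0}(Ω₂) = 1.13643 + 0.00000j ; Δ = 1.13435 + 0.00000j
  [+1]  conj(Y_{8,1})(Ω₁) = 0.41035 + 0.05728j ; Y_{8,1}(Ω₂) = 0.16289 + 0.06301j ; Δ = 0.06323 + 0.03519j
  [+2]  conj(Y_{8,2})(Ω₁) = 0.07731 + 0.02201j ; Y_{8,2}(Ω₂) = 0.00971 + 0.00884j ; Δ = 0.00056 + 0.00090j
  [+3]  conj(Y_{8,3})(Ω₁) = 0.00912 + 0.00403j ; Y_{8,3}(Ω₂) = 0.00029 + 0.00057j ; Δ = 0.00000 + 0.00001j
  [+4]  conj(Y_{8,4})(Ω₁) = 0.00075 + 0.00046j ; Y_{8,4}(Ω₂) = 0.00000 + 0.00002j ; Δ = -0.00000 + 0.00000j
  [+5]  conj(Y_{8,5})(Ω₁) = 0.00004 + 0.00004j ; Y_{8,5}(Ω₂) = -0.00000 + 0.00000j ; Δ = -0.00000 + 0.00000j
  [+6]  conj(Y_{8,6})(Ω₁) = 0.00000 + 0.00000j ; Y_{8,6}(Ω₂) = -0.00000 + 0.00000j ; Δ = -0.00000 + 0.00000j
  [+7]  conj(Y_{8,7})(Ω₁) = 0.00000 + 0.00000j ; Y_{8,7}(Ω₂) = -0.00000 + 0.00000j ; Δ = -0.00000 - 0.00000j
  [+8]  conj(Y_{8,8})(Ω₁) = 0.00000 + 0.00000j ; Y_{8,8}(Ω₂) = -0.00000 + 0.00000j ; Δ = -0.00000 - 0.00000j
Total Σ_m = 1.26193 - 0.00000j. Multiply by 0.739198: 0.93282 - 0.00000j. P_8(cos γ) = 0.932817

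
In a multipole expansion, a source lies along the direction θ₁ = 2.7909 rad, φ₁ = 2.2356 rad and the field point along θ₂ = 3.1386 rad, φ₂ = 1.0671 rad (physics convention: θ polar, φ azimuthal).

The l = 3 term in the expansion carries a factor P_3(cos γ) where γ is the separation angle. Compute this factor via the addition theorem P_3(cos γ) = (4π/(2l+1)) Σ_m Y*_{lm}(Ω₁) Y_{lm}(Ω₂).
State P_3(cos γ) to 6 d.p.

Term-by-term m-sum for l=3 (normalisation 4π/7 = 1.795196):
  m=-3: +0.015422+0.006954i × -0.000000+0.000000i = -0.000000-0.000000i  (running Σ = -0.000000-0.000000i)
  m=-2: +0.027057+0.110000i × +0.000005+0.000008i = -0.000001+0.000001i  (running Σ = -0.000001+0.000001i)
  m=-1: -0.233555+0.297966i × +0.001867-0.003388i = +0.000573+0.001348i  (running Σ = +0.000573+0.001348i)
  m=0: -0.494108-0.000000i × -0.746333+0.000000i = +0.368769+0.000000i  (running Σ = +0.369342+0.001348i)
  m=1: +0.233555+0.297966i × -0.001867-0.003388i = +0.000573-0.001348i  (running Σ = +0.369915+0.000001i)
  m=2: +0.027057-0.110000i × +0.000005-0.000008i = -0.000001-0.000001i  (running Σ = +0.369914-0.000000i)
  m=3: -0.015422+0.006954i × +0.000000+0.000000i = -0.000000+0.000000i  (running Σ = +0.369914-0.000000i)
Accumulated sum +0.369914-0.000000i; after 4π/(2l+1) scaling, +0.664069-0.000000i ⇒ P_3 = 0.664069

0.664069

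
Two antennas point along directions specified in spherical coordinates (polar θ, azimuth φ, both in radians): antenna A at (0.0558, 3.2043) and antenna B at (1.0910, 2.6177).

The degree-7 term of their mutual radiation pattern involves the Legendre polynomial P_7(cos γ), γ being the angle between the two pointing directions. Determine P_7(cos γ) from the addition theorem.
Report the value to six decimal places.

Summing Y*_{l m}(θ₁,φ₁)·Y_{l m}(θ₂,φ₂) over m ∈ [−7, 7]; prefactor 4π/(2·7+1) = 0.837758:
  m=-7: -0.000000-0.000000i × +0.186977+0.108465i = -0.000000-0.000000i  (running Σ = -0.000000-0.000000i)
  m=-6: +0.000000+0.000000i × -0.420858-0.000742i = -0.000000-0.000000i  (running Σ = -0.000000-0.000000i)
  m=-5: -0.000002-0.000001i × +0.309227-0.177927i = -0.000001+0.000000i  (running Σ = -0.000001+0.000000i)
  m=-4: +0.000068+0.000018i × +0.024178-0.041764i = +0.000002-0.000002i  (running Σ = +0.000002-0.000002i)
  m=-3: -0.001495-0.000285i × -0.000311+0.352988i = +0.000101-0.000528i  (running Σ = +0.000102-0.000530i)
  m=-2: +0.022876+0.002884i × -0.055237-0.095803i = -0.000987-0.002351i  (running Σ = -0.000885-0.002881i)
  m=-1: -0.222791-0.013989i × -0.266985-0.154249i = +0.057324+0.038100i  (running Σ = +0.056439+0.035219i)
  m=0: +1.045434-0.000000i × +0.151475+0.000000i = +0.158357+0.000000i  (running Σ = +0.214796+0.035219i)
  m=1: +0.222791-0.013989i × +0.266985-0.154249i = +0.057324-0.038100i  (running Σ = +0.272120-0.002881i)
  m=2: +0.022876-0.002884i × -0.055237+0.095803i = -0.000987+0.002351i  (running Σ = +0.271133-0.000530i)
  m=3: +0.001495-0.000285i × +0.000311+0.352988i = +0.000101+0.000528i  (running Σ = +0.271234-0.000002i)
  m=4: +0.000068-0.000018i × +0.024178+0.041764i = +0.000002+0.000002i  (running Σ = +0.271236+0.000000i)
  m=5: +0.000002-0.000001i × -0.309227-0.177927i = -0.000001-0.000000i  (running Σ = +0.271235-0.000000i)
  m=6: +0.000000-0.000000i × -0.420858+0.000742i = -0.000000+0.000000i  (running Σ = +0.271235-0.000000i)
  m=7: +0.000000-0.000000i × -0.186977+0.108465i = -0.000000+0.000000i  (running Σ = +0.271235+0.000000i)
Accumulated sum +0.271235+0.000000i; after 4π/(2l+1) scaling, +0.227230+0.000000i ⇒ P_7 = 0.227230

0.227230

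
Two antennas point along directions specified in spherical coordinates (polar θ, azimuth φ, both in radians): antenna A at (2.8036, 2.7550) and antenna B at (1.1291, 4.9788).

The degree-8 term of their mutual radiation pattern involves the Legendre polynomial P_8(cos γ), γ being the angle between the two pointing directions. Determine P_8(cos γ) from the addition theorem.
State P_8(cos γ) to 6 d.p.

0.174890

Summing Y*_{l m}(θ₁,φ₁)·Y_{l m}(θ₂,φ₂) over m ∈ [−8, 8]; prefactor 4π/(2·8+1) = 0.739198:
  [-8]  conj(Y_{8,-8})(Ω₁) = -0.00008 - 0.00000j ; Y_{8,-8}(Ω₂) = -0.12224 - 0.19476j ; Δ = 0.00001 + 0.00002j
  [-7]  conj(Y_{8,-7})(Ω₁) = -0.00078 - 0.00036j ; Y_{8,-7}(Ω₂) = -0.41625 + 0.12607j ; Δ = 0.00037 + 0.00005j
  [-6]  conj(Y_{8,-6})(Ω₁) = -0.00421 - 0.00453j ; Y_{8,-6}(Ω₂) = 0.00990 + 0.35760j ; Δ = 0.00158 - 0.00155j
  [-5]  conj(Y_{8,-5})(Ω₁) = -0.01128 - 0.02977j ; Y_{8,-5}(Ω₂) = -0.05282 - 0.01286j ; Δ = 0.00021 + 0.00172j
  [-4]  conj(Y_{8,-4})(Ω₁) = 0.00293 - 0.12001j ; Y_{8,-4}(Ω₂) = -0.17284 + 0.31254j ; Δ = 0.03700 + 0.02166j
  [-3]  conj(Y_{8,-3})(Ω₁) = 0.12909 - 0.29619j ; Y_{8,-3}(Ω₂) = 0.08875 + 0.08633j ; Δ = 0.03703 - 0.01514j
  [-2]  conj(Y_{8,-2})(Ω₁) = 0.40398 - 0.39423j ; Y_{8,-2}(Ω₂) = -0.25608 + 0.15101j ; Δ = -0.04392 + 0.16196j
  [-1]  conj(Y_{8,-1})(Ω₁) = 0.42055 - 0.17120j ; Y_{8,-1}(Ω₂) = 0.04934 + 0.18082j ; Δ = 0.05171 + 0.06759j
  [+0]  conj(Y_{8,0})(Ω₁) = -0.25207 + 0.00000j ; Y_{8,0}(Ω₂) = -0.27224 + 0.00000j ; Δ = 0.06862 + 0.00000j
  [+1]  conj(Y_{8,1})(Ω₁) = -0.42055 - 0.17120j ; Y_{8,1}(Ω₂) = -0.04934 + 0.18082j ; Δ = 0.05171 - 0.06759j
  [+2]  conj(Y_{8,2})(Ω₁) = 0.40398 + 0.39423j ; Y_{8,2}(Ω₂) = -0.25608 - 0.15101j ; Δ = -0.04392 - 0.16196j
  [+3]  conj(Y_{8,3})(Ω₁) = -0.12909 - 0.29619j ; Y_{8,3}(Ω₂) = -0.08875 + 0.08633j ; Δ = 0.03703 + 0.01514j
  [+4]  conj(Y_{8,4})(Ω₁) = 0.00293 + 0.12001j ; Y_{8,4}(Ω₂) = -0.17284 - 0.31254j ; Δ = 0.03700 - 0.02166j
  [+5]  conj(Y_{8,5})(Ω₁) = 0.01128 - 0.02977j ; Y_{8,5}(Ω₂) = 0.05282 - 0.01286j ; Δ = 0.00021 - 0.00172j
  [+6]  conj(Y_{8,6})(Ω₁) = -0.00421 + 0.00453j ; Y_{8,6}(Ω₂) = 0.00990 - 0.35760j ; Δ = 0.00158 + 0.00155j
  [+7]  conj(Y_{8,7})(Ω₁) = 0.00078 - 0.00036j ; Y_{8,7}(Ω₂) = 0.41625 + 0.12607j ; Δ = 0.00037 - 0.00005j
  [+8]  conj(Y_{8,8})(Ω₁) = -0.00008 + 0.00000j ; Y_{8,8}(Ω₂) = -0.12224 + 0.19476j ; Δ = 0.00001 - 0.00002j
Total Σ_m = 0.23659 + 0.00000j. Multiply by 0.739198: 0.17489 + 0.00000j. P_8(cos γ) = 0.174890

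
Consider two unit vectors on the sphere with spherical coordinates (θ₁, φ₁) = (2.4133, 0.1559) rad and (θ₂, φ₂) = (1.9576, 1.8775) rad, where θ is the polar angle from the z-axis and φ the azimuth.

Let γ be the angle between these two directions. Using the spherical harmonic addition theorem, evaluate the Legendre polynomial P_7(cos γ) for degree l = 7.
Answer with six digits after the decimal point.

-0.290710

Summing Y*_{l m}(θ₁,φ₁)·Y_{l m}(θ₂,φ₂) over m ∈ [−7, 7]; prefactor 4π/(2·7+1) = 0.837758:
  m=-7: 0.01335 + 0.02568j × 0.24503 - 0.15918j = 0.00736 + 0.00417j  (running Σ = 0.00736 + 0.00417j)
  m=-6: -0.07206 - 0.09772j × -0.11854 - 0.42926j = -0.03340 + 0.04251j  (running Σ = -0.02605 + 0.04668j)
  m=-5: 0.21277 + 0.21027j × -0.21232 - 0.00792j = -0.04351 - 0.04633j  (running Σ = -0.06956 + 0.00035j)
  m=-4: -0.37005 - 0.26620j × 0.07899 - 0.22049j = -0.08792 + 0.06057j  (running Σ = -0.15748 + 0.06092j)
  m=-3: 0.30872 + 0.15593j × -0.24447 - 0.18611j = -0.04645 - 0.09557j  (running Σ = -0.20393 - 0.03466j)
  m=-2: 0.09381 + 0.03024j × 0.09282 - 0.06535j = 0.01068 - 0.00332j  (running Σ = -0.19325 - 0.03798j)
  m=-1: -0.38819 - 0.06101j × -0.09686 - 0.30584j = 0.01894 + 0.12464j  (running Σ = -0.17431 + 0.08666j)
  m=0: 0.02097 + 0.00000j × 0.07655 + 0.00000j = 0.00161 + 0.00000j  (running Σ = -0.17270 + 0.08666j)
  m=1: 0.38819 - 0.06101j × 0.09686 - 0.30584j = 0.01894 - 0.12464j  (running Σ = -0.15376 - 0.03798j)
  m=2: 0.09381 - 0.03024j × 0.09282 + 0.06535j = 0.01068 + 0.00332j  (running Σ = -0.14308 - 0.03466j)
  m=3: -0.30872 + 0.15593j × 0.24447 - 0.18611j = -0.04645 + 0.09557j  (running Σ = -0.18953 + 0.06092j)
  m=4: -0.37005 + 0.26620j × 0.07899 + 0.22049j = -0.08792 - 0.06057j  (running Σ = -0.27745 + 0.00035j)
  m=5: -0.21277 + 0.21027j × 0.21232 - 0.00792j = -0.04351 + 0.04633j  (running Σ = -0.32096 + 0.04668j)
  m=6: -0.07206 + 0.09772j × -0.11854 + 0.42926j = -0.03340 - 0.04251j  (running Σ = -0.35437 + 0.00417j)
  m=7: -0.01335 + 0.02568j × -0.24503 - 0.15918j = 0.00736 - 0.00417j  (running Σ = -0.34701 + 0.00000j)
Σ over m = -0.34701 + 0.00000j; ×(4π/15) → -0.29071 + 0.00000j. Real part: -0.290710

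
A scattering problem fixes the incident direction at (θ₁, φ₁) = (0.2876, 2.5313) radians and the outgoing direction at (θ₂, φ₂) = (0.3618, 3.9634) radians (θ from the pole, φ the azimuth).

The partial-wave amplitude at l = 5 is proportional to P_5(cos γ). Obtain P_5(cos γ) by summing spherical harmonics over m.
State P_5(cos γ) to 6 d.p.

0.031974

Term-by-term m-sum for l=5 (normalisation 4π/11 = 1.142397):
  [-5]  conj(Y_{5,-5})(Ω₁) = 0.00085 + 0.00008j ; Y_{5,-5}(Ω₂) = 0.00146 - 0.00212j ; Δ = 0.00000 - 0.00000j
  [-4]  conj(Y_{5,-4})(Ω₁) = -0.00697 - 0.00587j ; Y_{5,-4}(Ω₂) = -0.02132 + 0.00313j ; Δ = 0.00017 + 0.00010j
  [-3]  conj(Y_{5,-3})(Ω₁) = 0.01477 + 0.05551j ; Y_{5,-3}(Ω₂) = 0.08223 + 0.06598j ; Δ = -0.00245 + 0.00554j
  [-2]  conj(Y_{5,-2})(Ω₁) = 0.07890 - 0.21600j ; Y_{5,-2}(Ω₂) = -0.02347 - 0.32168j ; Δ = -0.07133 - 0.02031j
  [-1]  conj(Y_{5,-1})(Ω₁) = -0.43799 + 0.30631j ; Y_{5,-1}(Ω₂) = -0.37218 + 0.40032j ; Δ = 0.04039 - 0.28934j
  [+0]  conj(Y_{5,0})(Ω₁) = 0.43762 + 0.00000j ; Y_{5,0}(Ω₂) = 0.21579 + 0.00000j ; Δ = 0.09443 + 0.00000j
  [+1]  conj(Y_{5,1})(Ω₁) = 0.43799 + 0.30631j ; Y_{5,1}(Ω₂) = 0.37218 + 0.40032j ; Δ = 0.04039 + 0.28934j
  [+2]  conj(Y_{5,2})(Ω₁) = 0.07890 + 0.21600j ; Y_{5,2}(Ω₂) = -0.02347 + 0.32168j ; Δ = -0.07133 + 0.02031j
  [+3]  conj(Y_{5,3})(Ω₁) = -0.01477 + 0.05551j ; Y_{5,3}(Ω₂) = -0.08223 + 0.06598j ; Δ = -0.00245 - 0.00554j
  [+4]  conj(Y_{5,4})(Ω₁) = -0.00697 + 0.00587j ; Y_{5,4}(Ω₂) = -0.02132 - 0.00313j ; Δ = 0.00017 - 0.00010j
  [+5]  conj(Y_{5,5})(Ω₁) = -0.00085 + 0.00008j ; Y_{5,5}(Ω₂) = -0.00146 - 0.00212j ; Δ = 0.00000 + 0.00000j
Accumulated sum 0.02799 - 0.00000j; after 4π/(2l+1) scaling, 0.03197 - 0.00000j ⇒ P_5 = 0.031974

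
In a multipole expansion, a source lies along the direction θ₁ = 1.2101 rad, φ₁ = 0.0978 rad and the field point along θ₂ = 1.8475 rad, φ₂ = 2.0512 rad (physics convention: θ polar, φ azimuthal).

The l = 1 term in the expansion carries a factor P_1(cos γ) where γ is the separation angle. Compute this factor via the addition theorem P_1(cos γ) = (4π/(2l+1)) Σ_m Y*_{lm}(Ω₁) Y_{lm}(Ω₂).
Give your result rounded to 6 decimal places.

-0.432440

Expand P_1 via completeness: Σ_{m} conj(Y_{1,m}) at Ω₁ times Y_{1,m} at Ω₂ —
  m=-1: Y*=+0.321717+0.031565i  Y=-0.153592-0.294733i  product -0.040110-0.099669i
  m=+0: Y*=+0.172440-0.000000i  Y=-0.133479+0.000000i  product -0.023017+0.000000i
  m=+1: Y*=-0.321717+0.031565i  Y=+0.153592-0.294733i  product -0.040110+0.099669i
Σ over m = -0.103238+0.000000i; ×(4π/3) → -0.432440+0.000000i. Real part: -0.432440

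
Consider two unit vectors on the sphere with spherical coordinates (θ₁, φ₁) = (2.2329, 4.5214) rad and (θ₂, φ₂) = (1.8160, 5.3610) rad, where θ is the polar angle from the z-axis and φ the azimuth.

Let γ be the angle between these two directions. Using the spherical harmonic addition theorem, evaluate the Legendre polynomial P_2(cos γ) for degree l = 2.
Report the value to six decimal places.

Addition theorem: P_2(cos γ) = (4π/5) Σ_m Y*_{lm}(Ω₁) Y_{lm}(Ω₂), m = −2…2:
  term(m=-2) = (-0.009450, -0.086832)   from Y*(Ω₁)=(-0.222964, 0.089566), Y(Ω₂)=(-0.098211, 0.349993)
  term(m=-1) = (0.045507, -0.050728)   from Y*(Ω₁)=(0.071108, 0.367778), Y(Ω₂)=(-0.109900, -0.144984)
  term(m=+0) = (-0.010961, 0.000000)   from Y*(Ω₁)=(0.042216, -0.000000), Y(Ω₂)=(-0.259634, 0.000000)
  term(m=+1) = (0.045507, 0.050728)   from Y*(Ω₁)=(-0.071108, 0.367778), Y(Ω₂)=(0.109900, -0.144984)
  term(m=+2) = (-0.009450, 0.086832)   from Y*(Ω₁)=(-0.222964, -0.089566), Y(Ω₂)=(-0.098211, -0.349993)
Σ over m = (0.061154, 0.000000); ×(4π/5) → (0.153696, 0.000000). Real part: 0.153696

0.153696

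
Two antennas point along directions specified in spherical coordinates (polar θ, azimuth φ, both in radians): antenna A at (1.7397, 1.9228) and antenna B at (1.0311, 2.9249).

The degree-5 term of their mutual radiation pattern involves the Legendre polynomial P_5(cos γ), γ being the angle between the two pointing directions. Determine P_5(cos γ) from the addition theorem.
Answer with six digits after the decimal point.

0.306089

Expand P_5 via completeness: Σ_{m} conj(Y_{5,m}) at Ω₁ times Y_{5,m} at Ω₂ —
  [-5]  conj(Y_{5,-5})(Ω₁) = (-0.424324, -0.081264) ; Y_{5,-5}(Ω₂) = (-0.100979, -0.190539) ; Δ = (0.027364, 0.089056)
  [-4]  conj(Y_{5,-4})(Ω₁) = (-0.037757, -0.229898) ; Y_{5,-4}(Ω₂) = (0.264408, 0.311364) ; Δ = (0.061599, -0.072543)
  [-3]  conj(Y_{5,-3})(Ω₁) = (-0.215080, 0.121662) ; Y_{5,-3}(Ω₂) = (-0.239335, -0.181973) ; Δ = (0.073615, 0.010021)
  [-2]  conj(Y_{5,-2})(Ω₁) = (-0.193136, -0.164003) ; Y_{5,-2}(Ω₂) = (-0.120869, -0.055929) ; Δ = (0.014172, 0.030625)
  [-1]  conj(Y_{5,-1})(Ω₁) = (-0.067616, 0.184088) ; Y_{5,-1}(Ω₂) = (0.330742, 0.072813) ; Δ = (-0.035767, 0.055963)
  [+0]  conj(Y_{5,0})(Ω₁) = (-0.256994, -0.000000) ; Y_{5,0}(Ω₂) = (0.054590, 0.000000) ; Δ = (-0.014029, -0.000000)
  [+1]  conj(Y_{5,1})(Ω₁) = (0.067616, 0.184088) ; Y_{5,1}(Ω₂) = (-0.330742, 0.072813) ; Δ = (-0.035767, -0.055963)
  [+2]  conj(Y_{5,2})(Ω₁) = (-0.193136, 0.164003) ; Y_{5,2}(Ω₂) = (-0.120869, 0.055929) ; Δ = (0.014172, -0.030625)
  [+3]  conj(Y_{5,3})(Ω₁) = (0.215080, 0.121662) ; Y_{5,3}(Ω₂) = (0.239335, -0.181973) ; Δ = (0.073615, -0.010021)
  [+4]  conj(Y_{5,4})(Ω₁) = (-0.037757, 0.229898) ; Y_{5,4}(Ω₂) = (0.264408, -0.311364) ; Δ = (0.061599, 0.072543)
  [+5]  conj(Y_{5,5})(Ω₁) = (0.424324, -0.081264) ; Y_{5,5}(Ω₂) = (0.100979, -0.190539) ; Δ = (0.027364, -0.089056)
Σ over m = (0.267935, 0.000000); ×(4π/11) → (0.306089, 0.000000). Real part: 0.306089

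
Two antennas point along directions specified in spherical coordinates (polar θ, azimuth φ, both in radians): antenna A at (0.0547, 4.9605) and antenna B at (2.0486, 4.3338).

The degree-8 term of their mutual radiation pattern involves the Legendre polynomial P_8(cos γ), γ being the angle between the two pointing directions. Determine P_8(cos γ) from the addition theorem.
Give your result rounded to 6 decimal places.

Addition theorem: P_8(cos γ) = (4π/17) Σ_m Y*_{lm}(Ω₁) Y_{lm}(Ω₂), m = −8…8:
  term(m=-8) = (0.000000, -0.000000)   from Y*(Ω₁)=(-0.000000, 0.000000), Y(Ω₂)=(-0.198028, 0.022449)
  term(m=-7) = (0.000000, 0.000000)   from Y*(Ω₁)=(-0.000000, -0.000000), Y(Ω₂)=(-0.194810, -0.363942)
  term(m=-6) = (-0.000000, -0.000000)   from Y*(Ω₁)=(-0.000000, -0.000000), Y(Ω₂)=(0.258446, -0.306379)
  term(m=-5) = (0.000000, -0.000000)   from Y*(Ω₁)=(0.000004, -0.000002), Y(Ω₂)=(0.033618, 0.011221)
  term(m=-4) = (0.000032, -0.000024)   from Y*(Ω₁)=(0.000066, 0.000100), Y(Ω₂)=(-0.018885, -0.334247)
  term(m=-3) = (-0.000146, 0.000456)   from Y*(Ω₁)=(-0.001530, 0.001661), Y(Ω₂)=(0.192286, -0.089360)
  term(m=-2) = (0.002255, 0.006865)   from Y*(Ω₁)=(-0.026687, -0.014449), Y(Ω₂)=(-0.173053, -0.163552)
  term(m=-1) = (-0.056370, -0.040816)   from Y*(Ω₁)=(0.064533, -0.254740), Y(Ω₂)=(0.097886, -0.246083)
  term(m=+0) = (-0.222964, 0.000000)   from Y*(Ω₁)=(1.101295, -0.000000), Y(Ω₂)=(-0.202456, 0.000000)
  term(m=+1) = (-0.056370, 0.040816)   from Y*(Ω₁)=(-0.064533, -0.254740), Y(Ω₂)=(-0.097886, -0.246083)
  term(m=+2) = (0.002255, -0.006865)   from Y*(Ω₁)=(-0.026687, 0.014449), Y(Ω₂)=(-0.173053, 0.163552)
  term(m=+3) = (-0.000146, -0.000456)   from Y*(Ω₁)=(0.001530, 0.001661), Y(Ω₂)=(-0.192286, -0.089360)
  term(m=+4) = (0.000032, 0.000024)   from Y*(Ω₁)=(0.000066, -0.000100), Y(Ω₂)=(-0.018885, 0.334247)
  term(m=+5) = (0.000000, 0.000000)   from Y*(Ω₁)=(-0.000004, -0.000002), Y(Ω₂)=(-0.033618, 0.011221)
  term(m=+6) = (-0.000000, 0.000000)   from Y*(Ω₁)=(-0.000000, 0.000000), Y(Ω₂)=(0.258446, 0.306379)
  term(m=+7) = (0.000000, -0.000000)   from Y*(Ω₁)=(0.000000, -0.000000), Y(Ω₂)=(0.194810, -0.363942)
  term(m=+8) = (0.000000, 0.000000)   from Y*(Ω₁)=(-0.000000, -0.000000), Y(Ω₂)=(-0.198028, -0.022449)
Σ over m = (-0.331420, -0.000000); ×(4π/17) → (-0.244985, -0.000000). Real part: -0.244985

-0.244985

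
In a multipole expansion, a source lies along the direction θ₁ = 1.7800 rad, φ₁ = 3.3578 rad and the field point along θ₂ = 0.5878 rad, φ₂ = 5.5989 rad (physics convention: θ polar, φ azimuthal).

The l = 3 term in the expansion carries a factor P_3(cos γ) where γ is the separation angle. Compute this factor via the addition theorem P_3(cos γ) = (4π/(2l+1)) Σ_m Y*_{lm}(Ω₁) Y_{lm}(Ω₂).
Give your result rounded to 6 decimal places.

0.433462

Term-by-term m-sum for l=3 (normalisation 4π/7 = 1.795196):
  m=-3: Y*=-0.31122 - 0.23591j  Y=-0.03298 + 0.06304j  product 0.02514 - 0.01184j
  m=-2: Y*=-0.18440 - 0.08511j  Y=0.05253 + 0.25619j  product 0.01212 - 0.05171j
  m=-1: Y*=0.24218 + 0.05319j  Y=0.34196 + 0.27896j  product 0.06798 + 0.08575j
  m=+0: Y*=0.21579 + 0.00000j  Y=0.14362 + 0.00000j  product 0.03099 + 0.00000j
  m=+1: Y*=-0.24218 + 0.05319j  Y=-0.34196 + 0.27896j  product 0.06798 - 0.08575j
  m=+2: Y*=-0.18440 + 0.08511j  Y=0.05253 - 0.25619j  product 0.01212 + 0.05171j
  m=+3: Y*=0.31122 - 0.23591j  Y=0.03298 + 0.06304j  product 0.02514 + 0.01184j
Total Σ_m = 0.24146 - 0.00000j. Multiply by 1.795196: 0.43346 - 0.00000j. P_3(cos γ) = 0.433462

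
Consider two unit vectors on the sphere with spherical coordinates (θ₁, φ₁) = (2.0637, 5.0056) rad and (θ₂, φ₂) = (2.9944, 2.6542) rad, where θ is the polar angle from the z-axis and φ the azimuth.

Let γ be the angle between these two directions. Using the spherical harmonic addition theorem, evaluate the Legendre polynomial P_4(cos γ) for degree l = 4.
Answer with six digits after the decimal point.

-0.069885

Term-by-term m-sum for l=4 (normalisation 4π/9 = 1.396263):
  m=-4: Y*=(0.103296, 0.245719)  Y=(-0.000076, 0.000190)  product (-0.000055, 0.000001)
  m=-3: Y*=(0.312011, -0.258125)  Y=(0.000423, 0.003883)  product (0.001134, 0.001102)
  m=-2: Y*=(-0.122684, -0.081509)  Y=(0.023627, 0.034832)  product (-0.000059, -0.006199)
  m=-1: Y*=(0.081661, -0.270479)  Y=(0.233436, 0.123731)  product (0.052529, -0.053035)
  m=+0: Y*=(-0.207602, -0.000000)  Y=(0.756981, 0.000000)  product (-0.157151, -0.000000)
  m=+1: Y*=(-0.081661, -0.270479)  Y=(-0.233436, 0.123731)  product (0.052529, 0.053035)
  m=+2: Y*=(-0.122684, 0.081509)  Y=(0.023627, -0.034832)  product (-0.000059, 0.006199)
  m=+3: Y*=(-0.312011, -0.258125)  Y=(-0.000423, 0.003883)  product (0.001134, -0.001102)
  m=+4: Y*=(0.103296, -0.245719)  Y=(-0.000076, -0.000190)  product (-0.000055, -0.000001)
Σ over m = (-0.050051, -0.000000); ×(4π/9) → (-0.069885, -0.000000). Real part: -0.069885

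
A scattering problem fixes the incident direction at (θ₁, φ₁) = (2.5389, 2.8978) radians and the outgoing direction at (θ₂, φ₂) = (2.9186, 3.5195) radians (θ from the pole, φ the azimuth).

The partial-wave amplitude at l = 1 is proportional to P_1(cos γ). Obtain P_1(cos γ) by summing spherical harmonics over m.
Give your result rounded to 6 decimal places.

Term-by-term m-sum for l=1 (normalisation 4π/3 = 4.188790):
  m=-1: -0.19006 + 0.04727j × -0.07101 + 0.02819j = 0.01216 - 0.00872j  (running Σ = 0.01216 - 0.00872j)
  m=0: -0.40252 + 0.00000j × -0.47650 + 0.00000j = 0.19180 + 0.00000j  (running Σ = 0.20397 - 0.00872j)
  m=1: 0.19006 + 0.04727j × 0.07101 + 0.02819j = 0.01216 + 0.00872j  (running Σ = 0.21613 + 0.00000j)
Σ over m = 0.21613 + 0.00000j; ×(4π/3) → 0.90532 + 0.00000j. Real part: 0.905319

0.905319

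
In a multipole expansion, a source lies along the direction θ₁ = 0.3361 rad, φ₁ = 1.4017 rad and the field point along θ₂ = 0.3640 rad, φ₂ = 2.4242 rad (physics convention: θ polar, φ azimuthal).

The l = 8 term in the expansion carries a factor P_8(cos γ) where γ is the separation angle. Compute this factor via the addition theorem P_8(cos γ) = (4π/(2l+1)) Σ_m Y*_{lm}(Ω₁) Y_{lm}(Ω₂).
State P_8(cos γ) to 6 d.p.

Expand P_8 via completeness: Σ_{m} conj(Y_{8,m}) at Ω₁ times Y_{8,m} at Ω₂ —
  term(m=-8) = (-0.000000, -0.000000)   from Y*(Ω₁)=(0.000016, -0.000070), Y(Ω₂)=(0.000114, -0.000069)
  term(m=-7) = (0.000001, -0.000001)   from Y*(Ω₁)=(-0.000765, -0.000312), Y(Ω₂)=(-0.000425, 0.001330)
  term(m=-6) = (0.000055, 0.000008)   from Y*(Ω₁)=(-0.003163, 0.005088), Y(Ω₂)=(-0.003680, -0.008512)
  term(m=-5) = (0.000531, 0.001255)   from Y*(Ω₁)=(0.023241, 0.020603), Y(Ω₂)=(0.039607, 0.018907)
  term(m=-4) = (-0.010408, 0.014505)   from Y*(Ω₁)=(0.091944, -0.073804), Y(Ω₂)=(-0.145853, 0.040684)
  term(m=-3) = (-0.117823, -0.008746)   from Y*(Ω₁)=(-0.155282, -0.279383), Y(Ω₂)=(0.202993, -0.308902)
  term(m=-2) = (-0.147178, -0.286749)   from Y*(Ω₁)=(-0.531401, 0.186896), Y(Ω₂)=(0.077583, 0.566896)
  term(m=-1) = (0.086202, -0.141139)   from Y*(Ω₁)=(0.077501, 0.453949), Y(Ω₂)=(-0.270606, -0.236094)
  term(m=+0) = (0.083697, 0.000000)   from Y*(Ω₁)=(-0.244729, -0.000000), Y(Ω₂)=(-0.341997, 0.000000)
  term(m=+1) = (0.086202, 0.141139)   from Y*(Ω₁)=(-0.077501, 0.453949), Y(Ω₂)=(0.270606, -0.236094)
  term(m=+2) = (-0.147178, 0.286749)   from Y*(Ω₁)=(-0.531401, -0.186896), Y(Ω₂)=(0.077583, -0.566896)
  term(m=+3) = (-0.117823, 0.008746)   from Y*(Ω₁)=(0.155282, -0.279383), Y(Ω₂)=(-0.202993, -0.308902)
  term(m=+4) = (-0.010408, -0.014505)   from Y*(Ω₁)=(0.091944, 0.073804), Y(Ω₂)=(-0.145853, -0.040684)
  term(m=+5) = (0.000531, -0.001255)   from Y*(Ω₁)=(-0.023241, 0.020603), Y(Ω₂)=(-0.039607, 0.018907)
  term(m=+6) = (0.000055, -0.000008)   from Y*(Ω₁)=(-0.003163, -0.005088), Y(Ω₂)=(-0.003680, 0.008512)
  term(m=+7) = (0.000001, 0.000001)   from Y*(Ω₁)=(0.000765, -0.000312), Y(Ω₂)=(0.000425, 0.001330)
  term(m=+8) = (-0.000000, 0.000000)   from Y*(Ω₁)=(0.000016, 0.000070), Y(Ω₂)=(0.000114, 0.000069)
Accumulated sum (-0.293544, 0.000000); after 4π/(2l+1) scaling, (-0.216987, 0.000000) ⇒ P_8 = -0.216987

-0.216987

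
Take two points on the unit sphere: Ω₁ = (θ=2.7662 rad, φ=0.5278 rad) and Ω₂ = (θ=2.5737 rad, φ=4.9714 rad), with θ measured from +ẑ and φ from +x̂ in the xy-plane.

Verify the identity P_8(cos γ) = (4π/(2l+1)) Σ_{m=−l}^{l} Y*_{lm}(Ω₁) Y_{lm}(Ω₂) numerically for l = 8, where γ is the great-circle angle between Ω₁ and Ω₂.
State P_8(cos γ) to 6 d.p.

0.250430

Summing Y*_{l m}(θ₁,φ₁)·Y_{l m}(θ₂,φ₂) over m ∈ [−8, 8]; prefactor 4π/(2·8+1) = 0.739198:
  [-8]  conj(Y_{8,-8})(Ω₁) = -0.000079-0.000148i ; Y_{8,-8}(Ω₂) = -0.001735-0.003166i ; Δ = -0.000000+0.000001i
  [-7]  conj(Y_{8,-7})(Ω₁) = +0.001454+0.000897i ; Y_{8,-7}(Ω₂) = +0.021972-0.005430i ; Δ = +0.000037+0.000012i
  [-6]  conj(Y_{8,-6})(Ω₁) = -0.010953-0.000276i ; Y_{8,-6}(Ω₂) = -0.001473+0.088026i ; Δ = +0.000040-0.000964i
  [-5]  conj(Y_{8,-5})(Ω₁) = +0.043850-0.024103i ; Y_{8,-5}(Ω₂) = -0.227453-0.064358i ; Δ = -0.011525+0.002660i
  [-4]  conj(Y_{8,-4})(Ω₁) = -0.085525+0.142546i ; Y_{8,-4}(Ω₂) = +0.221524-0.373995i ; Δ = +0.034366+0.063563i
  [-3]  conj(Y_{8,-3})(Ω₁) = +0.004904-0.389050i ; Y_{8,-3}(Ω₂) = +0.339083+0.344804i ; Δ = +0.135809-0.130229i
  [-2]  conj(Y_{8,-2})(Ω₁) = +0.281178+0.496604i ; Y_{8,-2}(Ω₂) = -0.126293+0.071979i ; Δ = -0.071256-0.042479i
  [-1]  conj(Y_{8,-1})(Ω₁) = -0.271737-0.158413i ; Y_{8,-1}(Ω₂) = +0.092371+0.348618i ; Δ = +0.030125-0.109365i
  [+0]  conj(Y_{8,0})(Ω₁) = -0.374570-0.000000i ; Y_{8,0}(Ω₂) = -0.276569+0.000000i ; Δ = +0.103594+0.000000i
  [+1]  conj(Y_{8,1})(Ω₁) = +0.271737-0.158413i ; Y_{8,1}(Ω₂) = -0.092371+0.348618i ; Δ = +0.030125+0.109365i
  [+2]  conj(Y_{8,2})(Ω₁) = +0.281178-0.496604i ; Y_{8,2}(Ω₂) = -0.126293-0.071979i ; Δ = -0.071256+0.042479i
  [+3]  conj(Y_{8,3})(Ω₁) = -0.004904-0.389050i ; Y_{8,3}(Ω₂) = -0.339083+0.344804i ; Δ = +0.135809+0.130229i
  [+4]  conj(Y_{8,4})(Ω₁) = -0.085525-0.142546i ; Y_{8,4}(Ω₂) = +0.221524+0.373995i ; Δ = +0.034366-0.063563i
  [+5]  conj(Y_{8,5})(Ω₁) = -0.043850-0.024103i ; Y_{8,5}(Ω₂) = +0.227453-0.064358i ; Δ = -0.011525-0.002660i
  [+6]  conj(Y_{8,6})(Ω₁) = -0.010953+0.000276i ; Y_{8,6}(Ω₂) = -0.001473-0.088026i ; Δ = +0.000040+0.000964i
  [+7]  conj(Y_{8,7})(Ω₁) = -0.001454+0.000897i ; Y_{8,7}(Ω₂) = -0.021972-0.005430i ; Δ = +0.000037-0.000012i
  [+8]  conj(Y_{8,8})(Ω₁) = -0.000079+0.000148i ; Y_{8,8}(Ω₂) = -0.001735+0.003166i ; Δ = -0.000000-0.000001i
Total Σ_m = +0.338786+0.000000i. Multiply by 0.739198: +0.250430+0.000000i. P_8(cos γ) = 0.250430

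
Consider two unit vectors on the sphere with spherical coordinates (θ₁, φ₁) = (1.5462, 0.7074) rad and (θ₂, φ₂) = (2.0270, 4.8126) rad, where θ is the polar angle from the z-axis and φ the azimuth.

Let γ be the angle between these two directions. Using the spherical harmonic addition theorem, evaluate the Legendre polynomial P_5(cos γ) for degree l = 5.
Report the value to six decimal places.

Term-by-term m-sum for l=5 (normalisation 4π/11 = 1.142397):
  term(m=-5) = -0.01323 - 0.12472j   from Y*(Ω₁)=-0.42767 - 0.17851j, Y(Ω₂)=0.13000 + 0.23736j
  term(m=-4) = 0.01145 - 0.00990j   from Y*(Ω₁)=-0.03431 + 0.01107j, Y(Ω₂)=-0.38668 + 0.16387j
  term(m=-3) = -0.06223 - 0.01594j   from Y*(Ω₁)=0.18008 - 0.29280j, Y(Ω₂)=-0.05534 - 0.17851j
  term(m=-2) = 0.00365 + 0.00980j   from Y*(Ω₁)=-0.00646 - 0.04108j, Y(Ω₂)=-0.24634 + 0.05004j
  term(m=-1) = 0.04823 - 0.06943j   from Y*(Ω₁)=0.24130 + 0.20631j, Y(Ω₂)=-0.02664 - 0.26494j
  term(m=+0) = -0.00840 + 0.00000j   from Y*(Ω₁)=0.04302 + 0.00000j, Y(Ω₂)=-0.19514 + 0.00000j
  term(m=+1) = 0.04823 + 0.06943j   from Y*(Ω₁)=-0.24130 + 0.20631j, Y(Ω₂)=0.02664 - 0.26494j
  term(m=+2) = 0.00365 - 0.00980j   from Y*(Ω₁)=-0.00646 + 0.04108j, Y(Ω₂)=-0.24634 - 0.05004j
  term(m=+3) = -0.06223 + 0.01594j   from Y*(Ω₁)=-0.18008 - 0.29280j, Y(Ω₂)=0.05534 - 0.17851j
  term(m=+4) = 0.01145 + 0.00990j   from Y*(Ω₁)=-0.03431 - 0.01107j, Y(Ω₂)=-0.38668 - 0.16387j
  term(m=+5) = -0.01323 + 0.12472j   from Y*(Ω₁)=0.42767 - 0.17851j, Y(Ω₂)=-0.13000 + 0.23736j
Accumulated sum -0.03265 + 0.00000j; after 4π/(2l+1) scaling, -0.03729 + 0.00000j ⇒ P_5 = -0.037294

-0.037294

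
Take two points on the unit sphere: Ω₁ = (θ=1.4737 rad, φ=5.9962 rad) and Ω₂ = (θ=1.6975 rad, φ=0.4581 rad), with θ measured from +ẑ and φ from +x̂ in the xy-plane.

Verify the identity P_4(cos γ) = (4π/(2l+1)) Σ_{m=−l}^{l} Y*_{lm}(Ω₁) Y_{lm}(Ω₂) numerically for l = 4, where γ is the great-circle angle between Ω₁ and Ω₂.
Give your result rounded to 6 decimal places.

-0.400260

Term-by-term m-sum for l=4 (normalisation 4π/9 = 1.396263):
  [-4]  conj(Y_{4,-4})(Ω₁) = 0.17820 - 0.39601j ; Y_{4,-4}(Ω₂) = -0.11083 - 0.41393j ; Δ = -0.18367 - 0.02988j
  [-3]  conj(Y_{4,-3})(Ω₁) = 0.07797 - 0.09074j ; Y_{4,-3}(Ω₂) = -0.03014 + 0.15142j ; Δ = 0.01139 + 0.01454j
  [-2]  conj(Y_{4,-2})(Ω₁) = -0.25997 + 0.16809j ; Y_{4,-2}(Ω₂) = -0.17802 + 0.23195j ; Δ = 0.00729 - 0.09022j
  [-1]  conj(Y_{4,-1})(Ω₁) = -0.12846 + 0.03791j ; Y_{4,-1}(Ω₂) = 0.15362 - 0.07575j ; Δ = -0.01686 + 0.01555j
  [+0]  conj(Y_{4,0})(Ω₁) = 0.28786 + 0.00000j ; Y_{4,0}(Ω₂) = 0.26762 + 0.00000j ; Δ = 0.07704 + 0.00000j
  [+1]  conj(Y_{4,1})(Ω₁) = 0.12846 + 0.03791j ; Y_{4,1}(Ω₂) = -0.15362 - 0.07575j ; Δ = -0.01686 - 0.01555j
  [+2]  conj(Y_{4,2})(Ω₁) = -0.25997 - 0.16809j ; Y_{4,2}(Ω₂) = -0.17802 - 0.23195j ; Δ = 0.00729 + 0.09022j
  [+3]  conj(Y_{4,3})(Ω₁) = -0.07797 - 0.09074j ; Y_{4,3}(Ω₂) = 0.03014 + 0.15142j ; Δ = 0.01139 - 0.01454j
  [+4]  conj(Y_{4,4})(Ω₁) = 0.17820 + 0.39601j ; Y_{4,4}(Ω₂) = -0.11083 + 0.41393j ; Δ = -0.18367 + 0.02988j
Accumulated sum -0.28666 + 0.00000j; after 4π/(2l+1) scaling, -0.40026 + 0.00000j ⇒ P_4 = -0.400260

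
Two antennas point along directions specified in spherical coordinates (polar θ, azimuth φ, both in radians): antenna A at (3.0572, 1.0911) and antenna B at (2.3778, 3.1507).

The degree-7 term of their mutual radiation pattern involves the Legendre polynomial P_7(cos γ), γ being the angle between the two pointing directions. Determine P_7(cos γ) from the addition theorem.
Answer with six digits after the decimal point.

0.173831

Term-by-term m-sum for l=7 (normalisation 4π/15 = 0.837758):
  m=-7: 0.00000 + 0.00000j × -0.03779 + 0.00241j = -0.00000 - 0.00000j  (running Σ = -0.00000 - 0.00000j)
  m=-6: -0.00000 - 0.00000j × -0.14773 + 0.00808j = 0.00000 + 0.00000j  (running Σ = 0.00000 + 0.00000j)
  m=-5: 0.00001 - 0.00001j × -0.33543 + 0.01528j = -0.00000 + 0.00000j  (running Σ = -0.00000 + 0.00000j)
  m=-4: 0.00012 + 0.00034j × -0.45831 + 0.01670j = -0.00006 - 0.00016j  (running Σ = -0.00007 - 0.00015j)
  m=-3: -0.00515 - 0.00068j × -0.27372 + 0.00748j = 0.00142 + 0.00015j  (running Σ = 0.00135 - 0.00000j)
  m=-2: 0.02973 - 0.04241j × 0.18758 - 0.00342j = 0.00543 - 0.00806j  (running Σ = 0.00678 - 0.00806j)
  m=-1: 0.15150 + 0.29122j × 0.37010 - 0.00337j = 0.05705 + 0.10727j  (running Σ = 0.06383 + 0.09921j)
  m=0: -0.98627 + 0.00000j × -0.08094 + 0.00000j = 0.07983 + 0.00000j  (running Σ = 0.14366 + 0.09921j)
  m=1: -0.15150 + 0.29122j × -0.37010 - 0.00337j = 0.05705 - 0.10727j  (running Σ = 0.20072 - 0.00806j)
  m=2: 0.02973 + 0.04241j × 0.18758 + 0.00342j = 0.00543 + 0.00806j  (running Σ = 0.20615 - 0.00000j)
  m=3: 0.00515 - 0.00068j × 0.27372 + 0.00748j = 0.00142 - 0.00015j  (running Σ = 0.20756 - 0.00015j)
  m=4: 0.00012 - 0.00034j × -0.45831 - 0.01670j = -0.00006 + 0.00016j  (running Σ = 0.20750 + 0.00000j)
  m=5: -0.00001 - 0.00001j × 0.33543 + 0.01528j = -0.00000 - 0.00000j  (running Σ = 0.20750 + 0.00000j)
  m=6: -0.00000 + 0.00000j × -0.14773 - 0.00808j = 0.00000 - 0.00000j  (running Σ = 0.20750 - 0.00000j)
  m=7: -0.00000 + 0.00000j × 0.03779 + 0.00241j = -0.00000 + 0.00000j  (running Σ = 0.20750 - 0.00000j)
Accumulated sum 0.20750 - 0.00000j; after 4π/(2l+1) scaling, 0.17383 - 0.00000j ⇒ P_7 = 0.173831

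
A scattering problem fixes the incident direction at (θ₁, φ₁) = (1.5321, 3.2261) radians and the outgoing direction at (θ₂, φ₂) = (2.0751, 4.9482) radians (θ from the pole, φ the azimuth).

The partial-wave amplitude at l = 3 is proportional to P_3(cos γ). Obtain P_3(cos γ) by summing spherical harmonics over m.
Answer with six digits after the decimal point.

Expand P_3 via completeness: Σ_{m} conj(Y_{3,m}) at Ω₁ times Y_{3,m} at Ω₂ —
  [-3]  conj(Y_{3,-3})(Ω₁) = -0.402981-0.104411i ; Y_{3,-3}(Ω₂) = -0.181966-0.212807i ; Δ = +0.051109+0.104757i
  [-2]  conj(Y_{3,-2})(Ω₁) = +0.038916+0.006641i ; Y_{3,-2}(Ω₂) = +0.337201-0.171975i ; Δ = +0.014264-0.004453i
  [-1]  conj(Y_{3,-1})(Ω₁) = +0.319378+0.027054i ; Y_{3,-1}(Ω₂) = +0.011066+0.046055i ; Δ = +0.002288+0.015008i
  [+0]  conj(Y_{3,0})(Ω₁) = -0.043203-0.000000i ; Y_{3,0}(Ω₂) = +0.330451+0.000000i ; Δ = -0.014276-0.000000i
  [+1]  conj(Y_{3,1})(Ω₁) = -0.319378+0.027054i ; Y_{3,1}(Ω₂) = -0.011066+0.046055i ; Δ = +0.002288-0.015008i
  [+2]  conj(Y_{3,2})(Ω₁) = +0.038916-0.006641i ; Y_{3,2}(Ω₂) = +0.337201+0.171975i ; Δ = +0.014264+0.004453i
  [+3]  conj(Y_{3,3})(Ω₁) = +0.402981-0.104411i ; Y_{3,3}(Ω₂) = +0.181966-0.212807i ; Δ = +0.051109-0.104757i
Σ over m = +0.121048+0.000000i; ×(4π/7) → +0.217305+0.000000i. Real part: 0.217305

0.217305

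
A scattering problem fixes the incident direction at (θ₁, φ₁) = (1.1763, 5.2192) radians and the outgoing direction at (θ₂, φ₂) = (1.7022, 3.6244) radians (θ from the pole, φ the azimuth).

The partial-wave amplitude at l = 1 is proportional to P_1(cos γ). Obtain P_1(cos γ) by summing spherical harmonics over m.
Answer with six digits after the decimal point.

-0.072326

Term-by-term m-sum for l=1 (normalisation 4π/3 = 4.188790):
  [-1]  conj(Y_{1,-1})(Ω₁) = (0.154819, -0.278863) ; Y_{1,-1}(Ω₂) = (-0.303364, 0.159019) ; Δ = (-0.002622, 0.109216)
  [+0]  conj(Y_{1,0})(Ω₁) = (0.187791, -0.000000) ; Y_{1,0}(Ω₂) = (-0.064020, 0.000000) ; Δ = (-0.012022, 0.000000)
  [+1]  conj(Y_{1,1})(Ω₁) = (-0.154819, -0.278863) ; Y_{1,1}(Ω₂) = (0.303364, 0.159019) ; Δ = (-0.002622, -0.109216)
Σ over m = (-0.017266, 0.000000); ×(4π/3) → (-0.072326, 0.000000). Real part: -0.072326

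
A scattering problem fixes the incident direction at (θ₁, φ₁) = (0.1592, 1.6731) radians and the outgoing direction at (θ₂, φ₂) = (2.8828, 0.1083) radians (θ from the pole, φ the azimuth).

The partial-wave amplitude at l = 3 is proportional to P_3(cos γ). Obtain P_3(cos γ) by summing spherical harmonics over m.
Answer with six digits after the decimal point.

Addition theorem: P_3(cos γ) = (4π/7) Σ_m Y*_{lm}(Ω₁) Y_{lm}(Ω₂), m = −3…3:
  [-3]  conj(Y_{3,-3})(Ω₁) = +0.000502-0.001585i ; Y_{3,-3}(Ω₂) = +0.006627-0.002232i ; Δ = -0.000000-0.000012i
  [-2]  conj(Y_{3,-2})(Ω₁) = -0.024830-0.005153i ; Y_{3,-2}(Ω₂) = -0.063191+0.013905i ; Δ = +0.001641-0.000020i
  [-1]  conj(Y_{3,-1})(Ω₁) = -0.020271+0.197457i ; Y_{3,-1}(Ω₂) = +0.301962-0.032831i ; Δ = +0.000362+0.060290i
  [+0]  conj(Y_{3,0})(Ω₁) = +0.690616-0.000000i ; Y_{3,0}(Ω₂) = -0.603368+0.000000i ; Δ = -0.416696+0.000000i
  [+1]  conj(Y_{3,1})(Ω₁) = +0.020271+0.197457i ; Y_{3,1}(Ω₂) = -0.301962-0.032831i ; Δ = +0.000362-0.060290i
  [+2]  conj(Y_{3,2})(Ω₁) = -0.024830+0.005153i ; Y_{3,2}(Ω₂) = -0.063191-0.013905i ; Δ = +0.001641+0.000020i
  [+3]  conj(Y_{3,3})(Ω₁) = -0.000502-0.001585i ; Y_{3,3}(Ω₂) = -0.006627-0.002232i ; Δ = -0.000000+0.000012i
Accumulated sum -0.412692-0.000000i; after 4π/(2l+1) scaling, -0.740862-0.000000i ⇒ P_3 = -0.740862

-0.740862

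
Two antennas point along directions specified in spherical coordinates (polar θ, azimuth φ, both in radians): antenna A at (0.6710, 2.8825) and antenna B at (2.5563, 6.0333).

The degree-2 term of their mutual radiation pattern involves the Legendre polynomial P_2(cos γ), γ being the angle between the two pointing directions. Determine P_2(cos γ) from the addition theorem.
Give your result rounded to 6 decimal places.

0.988965

Summing Y*_{l m}(θ₁,φ₁)·Y_{l m}(θ₂,φ₂) over m ∈ [−2, 2]; prefactor 4π/(2·2+1) = 2.513274:
  m=-2: Y*=0.12973 - 0.07397j  Y=0.10347 + 0.05649j  product 0.01760 - 0.00032j
  m=-1: Y*=-0.36365 + 0.09639j  Y=-0.34470 - 0.08797j  product 0.13383 - 0.00123j
  m=+0: Y*=0.26499 + 0.00000j  Y=0.34202 + 0.00000j  product 0.09063 + 0.00000j
  m=+1: Y*=0.36365 + 0.09639j  Y=0.34470 - 0.08797j  product 0.13383 + 0.00123j
  m=+2: Y*=0.12973 + 0.07397j  Y=0.10347 - 0.05649j  product 0.01760 + 0.00032j
Accumulated sum 0.39350 + 0.00000j; after 4π/(2l+1) scaling, 0.98896 + 0.00000j ⇒ P_2 = 0.988965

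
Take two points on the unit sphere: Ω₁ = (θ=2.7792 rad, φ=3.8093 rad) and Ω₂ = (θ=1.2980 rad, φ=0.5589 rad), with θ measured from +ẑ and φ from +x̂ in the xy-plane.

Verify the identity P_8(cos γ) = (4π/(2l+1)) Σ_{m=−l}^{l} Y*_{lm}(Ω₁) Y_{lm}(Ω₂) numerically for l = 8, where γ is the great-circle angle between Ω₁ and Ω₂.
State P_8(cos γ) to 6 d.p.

0.190446

Addition theorem: P_8(cos γ) = (4π/17) Σ_m Y*_{lm}(Ω₁) Y_{lm}(Ω₂), m = −8…8:
  [-8]  conj(Y_{8,-8})(Ω₁) = (0.000076, -0.000104) ; Y_{8,-8}(Ω₂) = (-0.091074, 0.370254) ; Δ = (0.000032, 0.000037)
  [-7]  conj(Y_{8,-7})(Ω₁) = (-0.000052, -0.001356) ; Y_{8,-7}(Ω₂) = (-0.306119, 0.297255) ; Δ = (0.000419, 0.000400)
  [-6]  conj(Y_{8,-6})(Ω₁) = (-0.005874, -0.006888) ; Y_{8,-6}(Ω₂) = (-0.026081, 0.005608) ; Δ = (0.000192, 0.000147)
  [-5]  conj(Y_{8,-5})(Ω₁) = (-0.042232, -0.008427) ; Y_{8,-5}(Ω₂) = (0.326123, 0.117971) ; Δ = (-0.012779, -0.007730)
  [-4]  conj(Y_{8,-4})(Ω₁) = (-0.133131, 0.067754) ; Y_{8,-4}(Ω₂) = (0.097795, 0.124766) ; Δ = (-0.021473, -0.009984)
  [-3]  conj(Y_{8,-3})(Ω₁) = (-0.153696, 0.333081) ; Y_{8,-3}(Ω₂) = (-0.029286, -0.275499) ; Δ = (0.096265, 0.032589)
  [-2]  conj(Y_{8,-2})(Ω₁) = (0.133433, 0.556372) ; Y_{8,-2}(Ω₂) = (0.091206, -0.187376) ; Δ = (0.116421, 0.025742)
  [-1]  conj(Y_{8,-1})(Ω₁) = (0.286836, 0.226179) ; Y_{8,-1}(Ω₂) = (-0.204452, 0.127868) ; Δ = (-0.087566, -0.009566)
  [+0]  conj(Y_{8,0})(Ω₁) = (-0.337057, -0.000000) ; Y_{8,0}(Ω₂) = (-0.221381, 0.000000) ; Δ = (0.074618, 0.000000)
  [+1]  conj(Y_{8,1})(Ω₁) = (-0.286836, 0.226179) ; Y_{8,1}(Ω₂) = (0.204452, 0.127868) ; Δ = (-0.087566, 0.009566)
  [+2]  conj(Y_{8,2})(Ω₁) = (0.133433, -0.556372) ; Y_{8,2}(Ω₂) = (0.091206, 0.187376) ; Δ = (0.116421, -0.025742)
  [+3]  conj(Y_{8,3})(Ω₁) = (0.153696, 0.333081) ; Y_{8,3}(Ω₂) = (0.029286, -0.275499) ; Δ = (0.096265, -0.032589)
  [+4]  conj(Y_{8,4})(Ω₁) = (-0.133131, -0.067754) ; Y_{8,4}(Ω₂) = (0.097795, -0.124766) ; Δ = (-0.021473, 0.009984)
  [+5]  conj(Y_{8,5})(Ω₁) = (0.042232, -0.008427) ; Y_{8,5}(Ω₂) = (-0.326123, 0.117971) ; Δ = (-0.012779, 0.007730)
  [+6]  conj(Y_{8,6})(Ω₁) = (-0.005874, 0.006888) ; Y_{8,6}(Ω₂) = (-0.026081, -0.005608) ; Δ = (0.000192, -0.000147)
  [+7]  conj(Y_{8,7})(Ω₁) = (0.000052, -0.001356) ; Y_{8,7}(Ω₂) = (0.306119, 0.297255) ; Δ = (0.000419, -0.000400)
  [+8]  conj(Y_{8,8})(Ω₁) = (0.000076, 0.000104) ; Y_{8,8}(Ω₂) = (-0.091074, -0.370254) ; Δ = (0.000032, -0.000037)
Σ over m = (0.257638, -0.000000); ×(4π/17) → (0.190446, -0.000000). Real part: 0.190446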